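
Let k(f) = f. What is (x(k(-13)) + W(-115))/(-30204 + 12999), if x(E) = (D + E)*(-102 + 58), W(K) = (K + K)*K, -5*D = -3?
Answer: -134978/86025 ≈ -1.5691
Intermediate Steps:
D = ⅗ (D = -⅕*(-3) = ⅗ ≈ 0.60000)
W(K) = 2*K² (W(K) = (2*K)*K = 2*K²)
x(E) = -132/5 - 44*E (x(E) = (⅗ + E)*(-102 + 58) = (⅗ + E)*(-44) = -132/5 - 44*E)
(x(k(-13)) + W(-115))/(-30204 + 12999) = ((-132/5 - 44*(-13)) + 2*(-115)²)/(-30204 + 12999) = ((-132/5 + 572) + 2*13225)/(-17205) = (2728/5 + 26450)*(-1/17205) = (134978/5)*(-1/17205) = -134978/86025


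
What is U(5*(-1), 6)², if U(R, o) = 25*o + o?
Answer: 24336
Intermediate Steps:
U(R, o) = 26*o
U(5*(-1), 6)² = (26*6)² = 156² = 24336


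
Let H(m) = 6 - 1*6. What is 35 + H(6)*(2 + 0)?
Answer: 35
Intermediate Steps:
H(m) = 0 (H(m) = 6 - 6 = 0)
35 + H(6)*(2 + 0) = 35 + 0*(2 + 0) = 35 + 0*2 = 35 + 0 = 35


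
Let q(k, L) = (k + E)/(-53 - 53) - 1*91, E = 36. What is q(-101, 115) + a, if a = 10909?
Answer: 1146773/106 ≈ 10819.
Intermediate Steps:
q(k, L) = -4841/53 - k/106 (q(k, L) = (k + 36)/(-53 - 53) - 1*91 = (36 + k)/(-106) - 91 = (36 + k)*(-1/106) - 91 = (-18/53 - k/106) - 91 = -4841/53 - k/106)
q(-101, 115) + a = (-4841/53 - 1/106*(-101)) + 10909 = (-4841/53 + 101/106) + 10909 = -9581/106 + 10909 = 1146773/106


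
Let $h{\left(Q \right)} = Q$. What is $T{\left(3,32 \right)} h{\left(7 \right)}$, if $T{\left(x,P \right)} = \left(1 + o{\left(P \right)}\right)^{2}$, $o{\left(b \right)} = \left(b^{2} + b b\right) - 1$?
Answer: $29360128$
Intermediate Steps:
$o{\left(b \right)} = -1 + 2 b^{2}$ ($o{\left(b \right)} = \left(b^{2} + b^{2}\right) - 1 = 2 b^{2} - 1 = -1 + 2 b^{2}$)
$T{\left(x,P \right)} = 4 P^{4}$ ($T{\left(x,P \right)} = \left(1 + \left(-1 + 2 P^{2}\right)\right)^{2} = \left(2 P^{2}\right)^{2} = 4 P^{4}$)
$T{\left(3,32 \right)} h{\left(7 \right)} = 4 \cdot 32^{4} \cdot 7 = 4 \cdot 1048576 \cdot 7 = 4194304 \cdot 7 = 29360128$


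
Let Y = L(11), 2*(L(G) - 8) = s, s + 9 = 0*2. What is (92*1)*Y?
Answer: 322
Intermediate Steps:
s = -9 (s = -9 + 0*2 = -9 + 0 = -9)
L(G) = 7/2 (L(G) = 8 + (½)*(-9) = 8 - 9/2 = 7/2)
Y = 7/2 ≈ 3.5000
(92*1)*Y = (92*1)*(7/2) = 92*(7/2) = 322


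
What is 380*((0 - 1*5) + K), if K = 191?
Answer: 70680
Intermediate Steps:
380*((0 - 1*5) + K) = 380*((0 - 1*5) + 191) = 380*((0 - 5) + 191) = 380*(-5 + 191) = 380*186 = 70680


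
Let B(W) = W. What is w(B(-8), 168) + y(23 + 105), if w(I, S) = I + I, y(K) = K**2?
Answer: 16368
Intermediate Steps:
w(I, S) = 2*I
w(B(-8), 168) + y(23 + 105) = 2*(-8) + (23 + 105)**2 = -16 + 128**2 = -16 + 16384 = 16368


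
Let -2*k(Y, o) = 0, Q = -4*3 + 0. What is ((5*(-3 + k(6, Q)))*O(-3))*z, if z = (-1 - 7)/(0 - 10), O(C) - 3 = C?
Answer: 0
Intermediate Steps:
Q = -12 (Q = -12 + 0 = -12)
O(C) = 3 + C
k(Y, o) = 0 (k(Y, o) = -½*0 = 0)
z = ⅘ (z = -8/(-10) = -8*(-⅒) = ⅘ ≈ 0.80000)
((5*(-3 + k(6, Q)))*O(-3))*z = ((5*(-3 + 0))*(3 - 3))*(⅘) = ((5*(-3))*0)*(⅘) = -15*0*(⅘) = 0*(⅘) = 0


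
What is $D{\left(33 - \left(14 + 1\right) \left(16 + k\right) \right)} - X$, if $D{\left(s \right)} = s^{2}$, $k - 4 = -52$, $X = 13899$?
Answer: $249270$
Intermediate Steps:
$k = -48$ ($k = 4 - 52 = -48$)
$D{\left(33 - \left(14 + 1\right) \left(16 + k\right) \right)} - X = \left(33 - \left(14 + 1\right) \left(16 - 48\right)\right)^{2} - 13899 = \left(33 - 15 \left(-32\right)\right)^{2} - 13899 = \left(33 - -480\right)^{2} - 13899 = \left(33 + 480\right)^{2} - 13899 = 513^{2} - 13899 = 263169 - 13899 = 249270$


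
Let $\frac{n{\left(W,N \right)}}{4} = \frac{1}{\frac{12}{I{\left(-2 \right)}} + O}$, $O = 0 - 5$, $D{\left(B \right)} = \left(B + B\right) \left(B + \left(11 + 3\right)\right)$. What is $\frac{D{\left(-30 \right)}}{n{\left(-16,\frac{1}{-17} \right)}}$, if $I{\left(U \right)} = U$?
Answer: $-2640$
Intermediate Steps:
$D{\left(B \right)} = 2 B \left(14 + B\right)$ ($D{\left(B \right)} = 2 B \left(B + 14\right) = 2 B \left(14 + B\right)$)
$O = -5$ ($O = 0 - 5 = -5$)
$n{\left(W,N \right)} = - \frac{4}{11}$ ($n{\left(W,N \right)} = \frac{4}{\frac{12}{-2} - 5} = \frac{4}{12 \left(- \frac{1}{2}\right) - 5} = \frac{4}{-6 - 5} = \frac{4}{-11} = 4 \left(- \frac{1}{11}\right) = - \frac{4}{11}$)
$\frac{D{\left(-30 \right)}}{n{\left(-16,\frac{1}{-17} \right)}} = \frac{2 \left(-30\right) \left(14 - 30\right)}{- \frac{4}{11}} = 2 \left(-30\right) \left(-16\right) \left(- \frac{11}{4}\right) = 960 \left(- \frac{11}{4}\right) = -2640$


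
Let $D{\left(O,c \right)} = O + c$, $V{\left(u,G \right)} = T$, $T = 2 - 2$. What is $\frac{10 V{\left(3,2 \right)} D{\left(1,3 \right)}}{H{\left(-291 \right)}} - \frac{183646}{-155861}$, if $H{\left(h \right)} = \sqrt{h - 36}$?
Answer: $\frac{183646}{155861} \approx 1.1783$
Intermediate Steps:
$T = 0$ ($T = 2 - 2 = 0$)
$V{\left(u,G \right)} = 0$
$H{\left(h \right)} = \sqrt{-36 + h}$
$\frac{10 V{\left(3,2 \right)} D{\left(1,3 \right)}}{H{\left(-291 \right)}} - \frac{183646}{-155861} = \frac{10 \cdot 0 \left(1 + 3\right)}{\sqrt{-36 - 291}} - \frac{183646}{-155861} = \frac{0 \cdot 4}{\sqrt{-327}} - - \frac{183646}{155861} = \frac{0}{i \sqrt{327}} + \frac{183646}{155861} = 0 \left(- \frac{i \sqrt{327}}{327}\right) + \frac{183646}{155861} = 0 + \frac{183646}{155861} = \frac{183646}{155861}$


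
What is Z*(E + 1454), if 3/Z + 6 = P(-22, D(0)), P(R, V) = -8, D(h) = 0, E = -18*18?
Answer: -1695/7 ≈ -242.14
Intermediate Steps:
E = -324
Z = -3/14 (Z = 3/(-6 - 8) = 3/(-14) = 3*(-1/14) = -3/14 ≈ -0.21429)
Z*(E + 1454) = -3*(-324 + 1454)/14 = -3/14*1130 = -1695/7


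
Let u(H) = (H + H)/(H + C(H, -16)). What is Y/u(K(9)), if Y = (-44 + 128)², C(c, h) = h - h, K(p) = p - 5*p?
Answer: 3528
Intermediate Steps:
K(p) = -4*p
C(c, h) = 0
u(H) = 2 (u(H) = (H + H)/(H + 0) = (2*H)/H = 2)
Y = 7056 (Y = 84² = 7056)
Y/u(K(9)) = 7056/2 = 7056*(½) = 3528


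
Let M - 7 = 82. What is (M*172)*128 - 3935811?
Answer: -1976387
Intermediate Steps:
M = 89 (M = 7 + 82 = 89)
(M*172)*128 - 3935811 = (89*172)*128 - 3935811 = 15308*128 - 3935811 = 1959424 - 3935811 = -1976387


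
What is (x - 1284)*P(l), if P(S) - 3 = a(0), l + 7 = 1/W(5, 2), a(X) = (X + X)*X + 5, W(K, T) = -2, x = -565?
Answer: -14792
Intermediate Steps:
a(X) = 5 + 2*X² (a(X) = (2*X)*X + 5 = 2*X² + 5 = 5 + 2*X²)
l = -15/2 (l = -7 + 1/(-2) = -7 - ½ = -15/2 ≈ -7.5000)
P(S) = 8 (P(S) = 3 + (5 + 2*0²) = 3 + (5 + 2*0) = 3 + (5 + 0) = 3 + 5 = 8)
(x - 1284)*P(l) = (-565 - 1284)*8 = -1849*8 = -14792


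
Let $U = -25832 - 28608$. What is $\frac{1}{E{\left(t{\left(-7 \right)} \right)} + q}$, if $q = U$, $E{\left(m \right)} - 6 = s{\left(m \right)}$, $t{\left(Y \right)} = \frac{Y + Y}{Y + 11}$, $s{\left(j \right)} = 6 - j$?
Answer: $- \frac{2}{108849} \approx -1.8374 \cdot 10^{-5}$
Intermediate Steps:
$t{\left(Y \right)} = \frac{2 Y}{11 + Y}$
$E{\left(m \right)} = 12 - m$ ($E{\left(m \right)} = 6 - \left(-6 + m\right) = 12 - m$)
$U = -54440$ ($U = -25832 - 28608 = -54440$)
$q = -54440$
$\frac{1}{E{\left(t{\left(-7 \right)} \right)} + q} = \frac{1}{\left(12 - 2 \left(-7\right) \frac{1}{11 - 7}\right) - 54440} = \frac{1}{\left(12 - 2 \left(-7\right) \frac{1}{4}\right) - 54440} = \frac{1}{\left(12 - - \frac{7}{2}\right) - 54440} = \frac{1}{\left(12 + \frac{7}{2}\right) - 54440} = \frac{1}{\frac{31}{2} - 54440} = \frac{1}{- \frac{108849}{2}} = - \frac{2}{108849}$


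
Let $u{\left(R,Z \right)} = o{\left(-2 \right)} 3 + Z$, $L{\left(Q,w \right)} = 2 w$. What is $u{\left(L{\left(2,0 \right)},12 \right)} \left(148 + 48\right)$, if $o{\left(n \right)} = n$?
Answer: $1176$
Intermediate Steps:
$u{\left(R,Z \right)} = -6 + Z$ ($u{\left(R,Z \right)} = \left(-2\right) 3 + Z = -6 + Z$)
$u{\left(L{\left(2,0 \right)},12 \right)} \left(148 + 48\right) = \left(-6 + 12\right) \left(148 + 48\right) = 6 \cdot 196 = 1176$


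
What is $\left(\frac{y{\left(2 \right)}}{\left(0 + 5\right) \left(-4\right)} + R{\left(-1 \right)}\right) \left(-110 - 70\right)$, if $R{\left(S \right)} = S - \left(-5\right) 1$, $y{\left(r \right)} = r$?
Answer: $-702$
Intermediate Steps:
$R{\left(S \right)} = 5 + S$ ($R{\left(S \right)} = S - -5 = S + 5 = 5 + S$)
$\left(\frac{y{\left(2 \right)}}{\left(0 + 5\right) \left(-4\right)} + R{\left(-1 \right)}\right) \left(-110 - 70\right) = \left(\frac{2}{\left(0 + 5\right) \left(-4\right)} + \left(5 - 1\right)\right) \left(-110 - 70\right) = \left(\frac{2}{5 \left(-4\right)} + 4\right) \left(-180\right) = \left(\frac{2}{-20} + 4\right) \left(-180\right) = \left(2 \left(- \frac{1}{20}\right) + 4\right) \left(-180\right) = \left(- \frac{1}{10} + 4\right) \left(-180\right) = \frac{39}{10} \left(-180\right) = -702$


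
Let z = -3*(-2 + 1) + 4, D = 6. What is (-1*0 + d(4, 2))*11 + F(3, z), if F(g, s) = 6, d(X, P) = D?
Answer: 72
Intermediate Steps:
d(X, P) = 6
z = 7 (z = -3*(-1) + 4 = 3 + 4 = 7)
(-1*0 + d(4, 2))*11 + F(3, z) = (-1*0 + 6)*11 + 6 = (0 + 6)*11 + 6 = 6*11 + 6 = 66 + 6 = 72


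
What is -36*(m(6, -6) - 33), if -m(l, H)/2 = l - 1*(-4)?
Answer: 1908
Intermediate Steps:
m(l, H) = -8 - 2*l (m(l, H) = -2*(l - 1*(-4)) = -2*(l + 4) = -2*(4 + l) = -8 - 2*l)
-36*(m(6, -6) - 33) = -36*((-8 - 2*6) - 33) = -36*((-8 - 12) - 33) = -36*(-20 - 33) = -36*(-53) = 1908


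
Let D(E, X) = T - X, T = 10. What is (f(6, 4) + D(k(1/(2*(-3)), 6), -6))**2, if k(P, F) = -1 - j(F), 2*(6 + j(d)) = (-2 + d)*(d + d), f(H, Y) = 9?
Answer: 625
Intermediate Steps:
j(d) = -6 + d*(-2 + d) (j(d) = -6 + ((-2 + d)*(d + d))/2 = -6 + ((-2 + d)*(2*d))/2 = -6 + (2*d*(-2 + d))/2 = -6 + d*(-2 + d))
k(P, F) = 5 - F**2 + 2*F (k(P, F) = -1 - (-6 + F**2 - 2*F) = -1 + (6 - F**2 + 2*F) = 5 - F**2 + 2*F)
D(E, X) = 10 - X
(f(6, 4) + D(k(1/(2*(-3)), 6), -6))**2 = (9 + (10 - 1*(-6)))**2 = (9 + (10 + 6))**2 = (9 + 16)**2 = 25**2 = 625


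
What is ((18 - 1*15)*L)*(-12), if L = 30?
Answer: -1080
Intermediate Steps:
((18 - 1*15)*L)*(-12) = ((18 - 1*15)*30)*(-12) = ((18 - 15)*30)*(-12) = (3*30)*(-12) = 90*(-12) = -1080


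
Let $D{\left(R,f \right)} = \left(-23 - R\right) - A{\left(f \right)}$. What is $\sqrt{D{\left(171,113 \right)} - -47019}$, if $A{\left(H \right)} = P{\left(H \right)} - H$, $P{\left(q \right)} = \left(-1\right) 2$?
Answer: $2 \sqrt{11735} \approx 216.66$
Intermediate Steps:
$P{\left(q \right)} = -2$
$A{\left(H \right)} = -2 - H$
$D{\left(R,f \right)} = -21 + f - R$ ($D{\left(R,f \right)} = \left(-23 - R\right) - \left(-2 - f\right) = \left(-23 - R\right) + \left(2 + f\right) = -21 + f - R$)
$\sqrt{D{\left(171,113 \right)} - -47019} = \sqrt{\left(-21 + 113 - 171\right) - -47019} = \sqrt{\left(-21 + 113 - 171\right) + 47019} = \sqrt{-79 + 47019} = \sqrt{46940} = 2 \sqrt{11735}$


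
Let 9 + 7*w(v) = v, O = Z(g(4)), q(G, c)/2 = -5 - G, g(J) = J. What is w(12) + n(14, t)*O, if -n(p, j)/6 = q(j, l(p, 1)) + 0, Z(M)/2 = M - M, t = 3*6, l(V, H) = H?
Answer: 3/7 ≈ 0.42857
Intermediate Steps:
t = 18
Z(M) = 0 (Z(M) = 2*(M - M) = 2*0 = 0)
q(G, c) = -10 - 2*G (q(G, c) = 2*(-5 - G) = -10 - 2*G)
O = 0
n(p, j) = 60 + 12*j (n(p, j) = -6*((-10 - 2*j) + 0) = -6*(-10 - 2*j) = 60 + 12*j)
w(v) = -9/7 + v/7
w(12) + n(14, t)*O = (-9/7 + (⅐)*12) + (60 + 12*18)*0 = (-9/7 + 12/7) + (60 + 216)*0 = 3/7 + 276*0 = 3/7 + 0 = 3/7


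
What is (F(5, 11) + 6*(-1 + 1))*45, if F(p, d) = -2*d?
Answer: -990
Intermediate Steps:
(F(5, 11) + 6*(-1 + 1))*45 = (-2*11 + 6*(-1 + 1))*45 = (-22 + 6*0)*45 = (-22 + 0)*45 = -22*45 = -990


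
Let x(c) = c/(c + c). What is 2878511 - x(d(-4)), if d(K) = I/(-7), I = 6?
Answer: 5757021/2 ≈ 2.8785e+6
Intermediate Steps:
d(K) = -6/7 (d(K) = 6/(-7) = 6*(-⅐) = -6/7)
x(c) = ½ (x(c) = c/((2*c)) = c*(1/(2*c)) = ½)
2878511 - x(d(-4)) = 2878511 - 1*½ = 2878511 - ½ = 5757021/2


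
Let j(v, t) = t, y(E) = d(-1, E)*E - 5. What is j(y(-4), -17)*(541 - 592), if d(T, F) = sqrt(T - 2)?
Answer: 867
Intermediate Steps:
d(T, F) = sqrt(-2 + T)
y(E) = -5 + I*E*sqrt(3) (y(E) = sqrt(-2 - 1)*E - 5 = sqrt(-3)*E - 5 = (I*sqrt(3))*E - 5 = I*E*sqrt(3) - 5 = -5 + I*E*sqrt(3))
j(y(-4), -17)*(541 - 592) = -17*(541 - 592) = -17*(-51) = 867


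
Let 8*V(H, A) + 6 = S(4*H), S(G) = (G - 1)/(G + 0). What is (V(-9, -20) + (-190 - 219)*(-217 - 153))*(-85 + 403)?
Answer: 2309891633/48 ≈ 4.8123e+7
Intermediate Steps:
S(G) = (-1 + G)/G
V(H, A) = -3/4 + (-1 + 4*H)/(32*H) (V(H, A) = -3/4 + ((-1 + 4*H)/((4*H)))/8 = -3/4 + ((1/(4*H))*(-1 + 4*H))/8 = -3/4 + ((-1 + 4*H)/(4*H))/8 = -3/4 + (-1 + 4*H)/(32*H))
(V(-9, -20) + (-190 - 219)*(-217 - 153))*(-85 + 403) = ((1/32)*(-1 - 20*(-9))/(-9) + (-190 - 219)*(-217 - 153))*(-85 + 403) = ((1/32)*(-1/9)*(-1 + 180) - 409*(-370))*318 = ((1/32)*(-1/9)*179 + 151330)*318 = (-179/288 + 151330)*318 = (43582861/288)*318 = 2309891633/48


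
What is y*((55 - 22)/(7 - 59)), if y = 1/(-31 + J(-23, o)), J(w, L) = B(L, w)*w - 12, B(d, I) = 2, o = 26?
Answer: 33/4628 ≈ 0.0071305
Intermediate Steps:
J(w, L) = -12 + 2*w (J(w, L) = 2*w - 12 = -12 + 2*w)
y = -1/89 (y = 1/(-31 + (-12 + 2*(-23))) = 1/(-31 + (-12 - 46)) = 1/(-31 - 58) = 1/(-89) = -1/89 ≈ -0.011236)
y*((55 - 22)/(7 - 59)) = -(55 - 22)/(89*(7 - 59)) = -33/(89*(-52)) = -33*(-1)/(89*52) = -1/89*(-33/52) = 33/4628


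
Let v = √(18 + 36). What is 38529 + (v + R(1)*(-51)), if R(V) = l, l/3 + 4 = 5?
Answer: 38376 + 3*√6 ≈ 38383.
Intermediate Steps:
v = 3*√6 (v = √54 = 3*√6 ≈ 7.3485)
l = 3 (l = -12 + 3*5 = -12 + 15 = 3)
R(V) = 3
38529 + (v + R(1)*(-51)) = 38529 + (3*√6 + 3*(-51)) = 38529 + (3*√6 - 153) = 38529 + (-153 + 3*√6) = 38376 + 3*√6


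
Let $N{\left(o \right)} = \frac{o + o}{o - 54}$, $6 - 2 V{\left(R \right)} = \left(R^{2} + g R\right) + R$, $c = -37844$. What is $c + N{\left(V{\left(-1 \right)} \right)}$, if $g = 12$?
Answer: $- \frac{189222}{5} \approx -37844.0$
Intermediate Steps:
$V{\left(R \right)} = 3 - \frac{13 R}{2} - \frac{R^{2}}{2}$ ($V{\left(R \right)} = 3 - \frac{\left(R^{2} + 12 R\right) + R}{2} = 3 - \frac{R^{2} + 13 R}{2} = 3 - \left(\frac{R^{2}}{2} + \frac{13 R}{2}\right) = 3 - \frac{13 R}{2} - \frac{R^{2}}{2}$)
$N{\left(o \right)} = \frac{2 o}{-54 + o}$
$c + N{\left(V{\left(-1 \right)} \right)} = -37844 + \frac{2 \left(3 - - \frac{13}{2} - \frac{\left(-1\right)^{2}}{2}\right)}{-54 - \left(- \frac{19}{2} + \frac{1}{2}\right)} = -37844 + \frac{2 \left(3 + \frac{13}{2} - \frac{1}{2}\right)}{-54 + \left(3 + \frac{13}{2} - \frac{1}{2}\right)} = -37844 + 2 \cdot 9 \frac{1}{-54 + 9} = -37844 + 2 \cdot 9 \frac{1}{-45} = -37844 + 2 \cdot 9 \left(- \frac{1}{45}\right) = -37844 - \frac{2}{5} = - \frac{189222}{5}$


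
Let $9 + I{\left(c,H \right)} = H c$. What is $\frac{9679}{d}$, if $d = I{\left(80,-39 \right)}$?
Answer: $- \frac{9679}{3129} \approx -3.0933$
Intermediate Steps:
$I{\left(c,H \right)} = -9 + H c$
$d = -3129$ ($d = -9 - 3120 = -3129$)
$\frac{9679}{d} = \frac{9679}{-3129} = 9679 \left(- \frac{1}{3129}\right) = - \frac{9679}{3129}$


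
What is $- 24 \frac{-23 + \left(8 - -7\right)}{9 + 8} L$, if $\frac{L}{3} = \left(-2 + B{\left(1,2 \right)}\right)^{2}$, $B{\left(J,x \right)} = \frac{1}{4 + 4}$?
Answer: $\frac{2025}{17} \approx 119.12$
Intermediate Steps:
$B{\left(J,x \right)} = \frac{1}{8}$
$L = \frac{675}{64}$ ($L = 3 \left(-2 + \frac{1}{8}\right)^{2} = 3 \left(- \frac{15}{8}\right)^{2} = 3 \cdot \frac{225}{64} = \frac{675}{64} \approx 10.547$)
$- 24 \frac{-23 + \left(8 - -7\right)}{9 + 8} L = - 24 \frac{-23 + \left(8 - -7\right)}{9 + 8} \cdot \frac{675}{64} = - 24 \frac{-23 + \left(8 + 7\right)}{17} \cdot \frac{675}{64} = - 24 \left(-23 + 15\right) \frac{1}{17} \cdot \frac{675}{64} = - 24 \left(\left(-8\right) \frac{1}{17}\right) \frac{675}{64} = \left(-24\right) \left(- \frac{8}{17}\right) \frac{675}{64} = \frac{192}{17} \cdot \frac{675}{64} = \frac{2025}{17}$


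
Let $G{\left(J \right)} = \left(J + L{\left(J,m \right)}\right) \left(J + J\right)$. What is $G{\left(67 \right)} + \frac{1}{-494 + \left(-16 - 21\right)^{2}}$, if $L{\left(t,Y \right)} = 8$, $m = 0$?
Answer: $\frac{8793751}{875} \approx 10050.0$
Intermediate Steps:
$G{\left(J \right)} = 2 J \left(8 + J\right)$ ($G{\left(J \right)} = \left(J + 8\right) \left(J + J\right) = \left(8 + J\right) 2 J = 2 J \left(8 + J\right)$)
$G{\left(67 \right)} + \frac{1}{-494 + \left(-16 - 21\right)^{2}} = 2 \cdot 67 \left(8 + 67\right) + \frac{1}{-494 + \left(-16 - 21\right)^{2}} = 2 \cdot 67 \cdot 75 + \frac{1}{-494 + \left(-37\right)^{2}} = 10050 + \frac{1}{-494 + 1369} = 10050 + \frac{1}{875} = \frac{8793751}{875}$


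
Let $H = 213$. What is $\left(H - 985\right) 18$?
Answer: $-13896$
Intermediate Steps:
$\left(H - 985\right) 18 = \left(213 - 985\right) 18 = \left(-772\right) 18 = -13896$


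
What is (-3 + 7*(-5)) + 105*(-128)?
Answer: -13478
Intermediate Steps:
(-3 + 7*(-5)) + 105*(-128) = (-3 - 35) - 13440 = -38 - 13440 = -13478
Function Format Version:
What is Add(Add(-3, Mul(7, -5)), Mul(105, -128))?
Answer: -13478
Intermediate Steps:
Add(Add(-3, Mul(7, -5)), Mul(105, -128)) = Add(Add(-3, -35), -13440) = Add(-38, -13440) = -13478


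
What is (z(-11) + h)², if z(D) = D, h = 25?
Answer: 196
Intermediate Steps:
(z(-11) + h)² = (-11 + 25)² = 14² = 196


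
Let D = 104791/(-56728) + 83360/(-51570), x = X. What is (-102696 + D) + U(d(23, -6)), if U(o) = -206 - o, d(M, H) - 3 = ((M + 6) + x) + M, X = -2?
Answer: -30120117196475/292546296 ≈ -1.0296e+5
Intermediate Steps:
x = -2
d(M, H) = 7 + 2*M (d(M, H) = 3 + (((M + 6) - 2) + M) = 3 + (((6 + M) - 2) + M) = 3 + ((4 + M) + M) = 3 + (4 + 2*M) = 7 + 2*M)
D = -1013291795/292546296 (D = 104791*(-1/56728) + 83360*(-1/51570) = -104791/56728 - 8336/5157 = -1013291795/292546296 ≈ -3.4637)
(-102696 + D) + U(d(23, -6)) = (-102696 - 1013291795/292546296) + (-206 - (7 + 2*23)) = -30044347705811/292546296 + (-206 - (7 + 46)) = -30044347705811/292546296 + (-206 - 1*53) = -30044347705811/292546296 + (-206 - 53) = -30044347705811/292546296 - 259 = -30120117196475/292546296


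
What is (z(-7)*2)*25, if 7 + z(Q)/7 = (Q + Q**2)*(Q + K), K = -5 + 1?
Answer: -164150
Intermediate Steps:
K = -4
z(Q) = -49 + 7*(-4 + Q)*(Q + Q**2) (z(Q) = -49 + 7*((Q + Q**2)*(Q - 4)) = -49 + 7*((Q + Q**2)*(-4 + Q)) = -49 + 7*((-4 + Q)*(Q + Q**2)) = -49 + 7*(-4 + Q)*(Q + Q**2))
(z(-7)*2)*25 = ((-49 - 28*(-7) - 21*(-7)**2 + 7*(-7)**3)*2)*25 = ((-49 + 196 - 21*49 + 7*(-343))*2)*25 = ((-49 + 196 - 1029 - 2401)*2)*25 = -3283*2*25 = -6566*25 = -164150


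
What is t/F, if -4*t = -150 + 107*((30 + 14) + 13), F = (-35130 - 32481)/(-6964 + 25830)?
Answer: 18705639/45074 ≈ 415.00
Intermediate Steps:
F = -67611/18866 ≈ -3.5837
t = -5949/4 (t = -(-150 + 107*((30 + 14) + 13))/4 = -(-150 + 107*(44 + 13))/4 = -(-150 + 107*57)/4 = -(-150 + 6099)/4 = -¼*5949 = -5949/4 ≈ -1487.3)
t/F = -5949/(4*(-67611/18866)) = -5949/4*(-18866/67611) = 18705639/45074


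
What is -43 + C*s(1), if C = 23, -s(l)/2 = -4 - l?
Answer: 187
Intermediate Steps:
s(l) = 8 + 2*l (s(l) = -2*(-4 - l) = 8 + 2*l)
-43 + C*s(1) = -43 + 23*(8 + 2*1) = -43 + 23*(8 + 2) = -43 + 23*10 = -43 + 230 = 187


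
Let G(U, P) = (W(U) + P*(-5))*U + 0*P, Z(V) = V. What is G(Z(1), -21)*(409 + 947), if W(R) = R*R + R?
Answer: 145092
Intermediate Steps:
W(R) = R + R² (W(R) = R² + R = R + R²)
G(U, P) = U*(-5*P + U*(1 + U)) (G(U, P) = (U*(1 + U) + P*(-5))*U + 0*P = (U*(1 + U) - 5*P)*U + 0 = (-5*P + U*(1 + U))*U + 0 = U*(-5*P + U*(1 + U)) + 0 = U*(-5*P + U*(1 + U)))
G(Z(1), -21)*(409 + 947) = (1*(1 + 1² - 5*(-21)))*(409 + 947) = (1*(1 + 1 + 105))*1356 = (1*107)*1356 = 107*1356 = 145092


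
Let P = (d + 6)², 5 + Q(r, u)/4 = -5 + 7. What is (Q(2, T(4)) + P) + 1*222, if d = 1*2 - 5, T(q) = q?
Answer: 219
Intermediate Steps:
d = -3 (d = 2 - 5 = -3)
Q(r, u) = -12 (Q(r, u) = -20 + 4*(-5 + 7) = -20 + 4*2 = -20 + 8 = -12)
P = 9 (P = (-3 + 6)² = 3² = 9)
(Q(2, T(4)) + P) + 1*222 = (-12 + 9) + 1*222 = -3 + 222 = 219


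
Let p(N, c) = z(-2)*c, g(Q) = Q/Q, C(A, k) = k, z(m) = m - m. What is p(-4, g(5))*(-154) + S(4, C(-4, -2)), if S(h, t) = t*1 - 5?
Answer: -7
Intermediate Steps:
z(m) = 0
g(Q) = 1
S(h, t) = -5 + t (S(h, t) = t - 5 = -5 + t)
p(N, c) = 0 (p(N, c) = 0*c = 0)
p(-4, g(5))*(-154) + S(4, C(-4, -2)) = 0*(-154) + (-5 - 2) = 0 - 7 = -7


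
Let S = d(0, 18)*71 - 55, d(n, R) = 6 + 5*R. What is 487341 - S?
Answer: 480580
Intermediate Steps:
S = 6761 (S = (6 + 5*18)*71 - 55 = (6 + 90)*71 - 55 = 96*71 - 55 = 6816 - 55 = 6761)
487341 - S = 487341 - 1*6761 = 487341 - 6761 = 480580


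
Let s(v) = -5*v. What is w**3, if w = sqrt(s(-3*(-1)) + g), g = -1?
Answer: -64*I ≈ -64.0*I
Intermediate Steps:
w = 4*I (w = sqrt(-(-15)*(-1) - 1) = sqrt(-5*3 - 1) = sqrt(-15 - 1) = sqrt(-16) = 4*I ≈ 4.0*I)
w**3 = (4*I)**3 = -64*I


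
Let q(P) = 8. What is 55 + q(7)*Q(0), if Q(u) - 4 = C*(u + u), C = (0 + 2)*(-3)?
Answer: 87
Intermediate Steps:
C = -6 (C = 2*(-3) = -6)
Q(u) = 4 - 12*u (Q(u) = 4 - 6*(u + u) = 4 - 12*u)
55 + q(7)*Q(0) = 55 + 8*(4 - 12*0) = 55 + 8*(4 + 0) = 55 + 8*4 = 55 + 32 = 87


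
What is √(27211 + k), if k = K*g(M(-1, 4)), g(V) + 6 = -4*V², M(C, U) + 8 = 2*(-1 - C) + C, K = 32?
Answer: √16651 ≈ 129.04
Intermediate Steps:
M(C, U) = -10 - C (M(C, U) = -8 + (2*(-1 - C) + C) = -8 + ((-2 - 2*C) + C) = -8 + (-2 - C) = -10 - C)
g(V) = -6 - 4*V²
k = -10560 (k = 32*(-6 - 4*(-10 - 1*(-1))²) = 32*(-6 - 4*(-10 + 1)²) = 32*(-6 - 4*(-9)²) = 32*(-6 - 4*81) = 32*(-6 - 324) = 32*(-330) = -10560)
√(27211 + k) = √(27211 - 10560) = √16651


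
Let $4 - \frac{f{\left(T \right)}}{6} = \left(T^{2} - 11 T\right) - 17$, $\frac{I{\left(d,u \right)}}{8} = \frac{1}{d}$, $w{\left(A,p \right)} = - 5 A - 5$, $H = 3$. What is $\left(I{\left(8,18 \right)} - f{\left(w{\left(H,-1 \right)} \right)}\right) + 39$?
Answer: $3634$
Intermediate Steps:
$w{\left(A,p \right)} = -5 - 5 A$
$I{\left(d,u \right)} = \frac{8}{d}$
$f{\left(T \right)} = 126 - 6 T^{2} + 66 T$ ($f{\left(T \right)} = 24 - 6 \left(\left(T^{2} - 11 T\right) - 17\right) = 24 - 6 \left(-17 + T^{2} - 11 T\right) = 24 + \left(102 - 6 T^{2} + 66 T\right) = 126 - 6 T^{2} + 66 T$)
$\left(I{\left(8,18 \right)} - f{\left(w{\left(H,-1 \right)} \right)}\right) + 39 = \left(\frac{8}{8} - \left(126 - 6 \left(-5 - 15\right)^{2} + 66 \left(-5 - 15\right)\right)\right) + 39 = \left(8 \cdot \frac{1}{8} - \left(126 - 6 \left(-5 - 15\right)^{2} + 66 \left(-5 - 15\right)\right)\right) + 39 = \left(1 - \left(126 - 6 \left(-20\right)^{2} + 66 \left(-20\right)\right)\right) + 39 = \left(1 - \left(126 - 2400 - 1320\right)\right) + 39 = \left(1 - -3594\right) + 39 = \left(1 + 3594\right) + 39 = 3595 + 39 = 3634$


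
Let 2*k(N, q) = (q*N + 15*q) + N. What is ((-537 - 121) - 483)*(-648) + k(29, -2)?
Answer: 1478677/2 ≈ 7.3934e+5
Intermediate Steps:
k(N, q) = N/2 + 15*q/2 + N*q/2 (k(N, q) = ((q*N + 15*q) + N)/2 = ((N*q + 15*q) + N)/2 = ((15*q + N*q) + N)/2 = (N + 15*q + N*q)/2 = N/2 + 15*q/2 + N*q/2)
((-537 - 121) - 483)*(-648) + k(29, -2) = ((-537 - 121) - 483)*(-648) + ((½)*29 + (15/2)*(-2) + (½)*29*(-2)) = (-658 - 483)*(-648) + (29/2 - 15 - 29) = -1141*(-648) - 59/2 = 739368 - 59/2 = 1478677/2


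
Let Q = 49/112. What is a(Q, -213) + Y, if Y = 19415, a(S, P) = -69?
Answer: 19346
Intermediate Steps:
Q = 7/16 (Q = 49*(1/112) = 7/16 ≈ 0.43750)
a(Q, -213) + Y = -69 + 19415 = 19346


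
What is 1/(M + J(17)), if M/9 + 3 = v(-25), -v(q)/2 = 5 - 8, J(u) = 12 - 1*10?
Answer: 1/29 ≈ 0.034483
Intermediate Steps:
J(u) = 2 (J(u) = 12 - 10 = 2)
v(q) = 6 (v(q) = -2*(5 - 8) = -2*(-3) = 6)
M = 27 (M = -27 + 9*6 = -27 + 54 = 27)
1/(M + J(17)) = 1/(27 + 2) = 1/29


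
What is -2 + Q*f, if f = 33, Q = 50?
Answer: 1648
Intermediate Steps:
-2 + Q*f = -2 + 50*33 = -2 + 1650 = 1648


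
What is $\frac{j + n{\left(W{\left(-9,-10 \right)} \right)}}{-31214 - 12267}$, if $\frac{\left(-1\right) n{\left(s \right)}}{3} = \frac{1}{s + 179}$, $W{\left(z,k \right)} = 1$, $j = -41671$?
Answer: $\frac{2500261}{2608860} \approx 0.95837$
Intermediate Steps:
$n{\left(s \right)} = - \frac{3}{179 + s}$ ($n{\left(s \right)} = - \frac{3}{s + 179} = - \frac{3}{179 + s}$)
$\frac{j + n{\left(W{\left(-9,-10 \right)} \right)}}{-31214 - 12267} = \frac{-41671 - \frac{3}{179 + 1}}{-31214 - 12267} = \frac{-41671 - \frac{3}{180}}{-43481} = \left(-41671 - \frac{1}{60}\right) \left(- \frac{1}{43481}\right) = \left(- \frac{2500261}{60}\right) \left(- \frac{1}{43481}\right) = \frac{2500261}{2608860}$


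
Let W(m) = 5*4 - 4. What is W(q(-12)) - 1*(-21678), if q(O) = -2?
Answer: 21694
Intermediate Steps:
W(m) = 16 (W(m) = 20 - 4 = 16)
W(q(-12)) - 1*(-21678) = 16 - 1*(-21678) = 16 + 21678 = 21694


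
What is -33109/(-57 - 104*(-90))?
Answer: -33109/9303 ≈ -3.5590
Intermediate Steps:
-33109/(-57 - 104*(-90)) = -33109/(-57 + 9360) = -33109/9303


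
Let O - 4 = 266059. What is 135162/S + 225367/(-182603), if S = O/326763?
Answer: 8064773290657297/48583901989 ≈ 1.6600e+5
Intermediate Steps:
O = 266063 (O = 4 + 266059 = 266063)
S = 266063/326763 ≈ 0.81424
135162/S + 225367/(-182603) = 135162/(266063/326763) + 225367/(-182603) = 135162*(326763/266063) + 225367*(-1/182603) = 44165940606/266063 - 225367/182603 = 8064773290657297/48583901989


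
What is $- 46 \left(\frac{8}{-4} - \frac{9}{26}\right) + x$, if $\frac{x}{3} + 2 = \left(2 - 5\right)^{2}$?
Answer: $\frac{1676}{13} \approx 128.92$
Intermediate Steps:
$x = 21$ ($x = -6 + 3 \left(2 - 5\right)^{2} = -6 + 3 \left(-3\right)^{2} = -6 + 3 \cdot 9 = -6 + 27 = 21$)
$- 46 \left(\frac{8}{-4} - \frac{9}{26}\right) + x = - 46 \left(\frac{8}{-4} - \frac{9}{26}\right) + 21 = - 46 \left(8 \left(- \frac{1}{4}\right) - \frac{9}{26}\right) + 21 = - 46 \left(-2 - \frac{9}{26}\right) + 21 = \left(-46\right) \left(- \frac{61}{26}\right) + 21 = \frac{1403}{13} + 21 = \frac{1676}{13}$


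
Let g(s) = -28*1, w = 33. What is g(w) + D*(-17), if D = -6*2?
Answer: 176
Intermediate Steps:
D = -12
g(s) = -28
g(w) + D*(-17) = -28 - 12*(-17) = -28 + 204 = 176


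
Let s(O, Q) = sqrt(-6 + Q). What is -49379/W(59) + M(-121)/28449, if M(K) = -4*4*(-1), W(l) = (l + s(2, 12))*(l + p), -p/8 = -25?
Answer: -82867806689/25604811225 + 49379*sqrt(6)/900025 ≈ -3.1020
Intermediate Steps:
p = 200 (p = -8*(-25) = 200)
W(l) = (200 + l)*(l + sqrt(6)) (W(l) = (l + sqrt(-6 + 12))*(l + 200) = (l + sqrt(6))*(200 + l) = (200 + l)*(l + sqrt(6)))
M(K) = 16 (M(K) = -16*(-1) = 16)
-49379/W(59) + M(-121)/28449 = -49379/(59**2 + 200*59 + 200*sqrt(6) + 59*sqrt(6)) + 16/28449 = -49379/(3481 + 11800 + 200*sqrt(6) + 59*sqrt(6)) + 16*(1/28449) = -49379/(15281 + 259*sqrt(6)) + 16/28449 = 16/28449 - 49379/(15281 + 259*sqrt(6))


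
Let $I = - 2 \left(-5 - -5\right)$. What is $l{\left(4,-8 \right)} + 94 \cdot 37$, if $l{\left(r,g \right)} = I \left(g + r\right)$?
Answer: $3478$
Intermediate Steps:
$I = 0$ ($I = - 2 \left(-5 + 5\right) = \left(-2\right) 0 = 0$)
$l{\left(r,g \right)} = 0$ ($l{\left(r,g \right)} = 0 \left(g + r\right) = 0$)
$l{\left(4,-8 \right)} + 94 \cdot 37 = 0 + 94 \cdot 37 = 0 + 3478 = 3478$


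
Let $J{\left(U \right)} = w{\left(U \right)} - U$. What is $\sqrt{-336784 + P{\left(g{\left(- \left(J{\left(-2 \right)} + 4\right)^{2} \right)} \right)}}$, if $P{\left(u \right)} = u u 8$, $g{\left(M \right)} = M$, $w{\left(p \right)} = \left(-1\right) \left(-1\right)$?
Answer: $2 i \sqrt{79394} \approx 563.54 i$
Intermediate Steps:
$w{\left(p \right)} = 1$
$J{\left(U \right)} = 1 - U$
$P{\left(u \right)} = 8 u^{2}$ ($P{\left(u \right)} = u^{2} \cdot 8 = 8 u^{2}$)
$\sqrt{-336784 + P{\left(g{\left(- \left(J{\left(-2 \right)} + 4\right)^{2} \right)} \right)}} = \sqrt{-336784 + 8 \left(- \left(\left(1 - -2\right) + 4\right)^{2}\right)^{2}} = \sqrt{-336784 + 8 \left(- \left(\left(1 + 2\right) + 4\right)^{2}\right)^{2}} = \sqrt{-336784 + 8 \left(- \left(3 + 4\right)^{2}\right)^{2}} = \sqrt{-336784 + 8 \left(- 7^{2}\right)^{2}} = \sqrt{-336784 + 8 \left(\left(-1\right) 49\right)^{2}} = \sqrt{-336784 + 8 \left(-49\right)^{2}} = \sqrt{-336784 + 8 \cdot 2401} = \sqrt{-336784 + 19208} = \sqrt{-317576} = 2 i \sqrt{79394}$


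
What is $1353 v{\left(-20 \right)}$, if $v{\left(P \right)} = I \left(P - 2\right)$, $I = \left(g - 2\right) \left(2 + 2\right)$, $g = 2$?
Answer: $0$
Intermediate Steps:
$I = 0$ ($I = \left(2 - 2\right) \left(2 + 2\right) = 0 \cdot 4 = 0$)
$v{\left(P \right)} = 0$ ($v{\left(P \right)} = 0 \left(P - 2\right) = 0 \left(-2 + P\right) = 0$)
$1353 v{\left(-20 \right)} = 1353 \cdot 0 = 0$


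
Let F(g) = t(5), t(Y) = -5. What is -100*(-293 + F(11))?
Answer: 29800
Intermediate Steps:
F(g) = -5
-100*(-293 + F(11)) = -100*(-293 - 5) = -100*(-298) = 29800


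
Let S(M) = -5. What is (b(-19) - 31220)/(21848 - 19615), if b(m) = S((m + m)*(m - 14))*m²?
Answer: -33025/2233 ≈ -14.790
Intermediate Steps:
b(m) = -5*m²
(b(-19) - 31220)/(21848 - 19615) = (-5*(-19)² - 31220)/(21848 - 19615) = (-5*361 - 31220)/2233 = (-1805 - 31220)*(1/2233) = -33025*1/2233 = -33025/2233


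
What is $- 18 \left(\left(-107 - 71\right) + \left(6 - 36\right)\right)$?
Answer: $3744$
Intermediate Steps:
$- 18 \left(\left(-107 - 71\right) + \left(6 - 36\right)\right) = - 18 \left(-178 - 30\right) = \left(-18\right) \left(-208\right) = 3744$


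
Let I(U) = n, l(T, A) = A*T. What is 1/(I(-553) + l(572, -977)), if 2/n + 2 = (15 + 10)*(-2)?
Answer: -26/14529945 ≈ -1.7894e-6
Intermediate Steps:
n = -1/26 (n = 2/(-2 + (15 + 10)*(-2)) = 2/(-2 + 25*(-2)) = 2/(-2 - 50) = 2/(-52) = 2*(-1/52) = -1/26 ≈ -0.038462)
I(U) = -1/26
1/(I(-553) + l(572, -977)) = 1/(-1/26 - 977*572) = 1/(-1/26 - 558844) = 1/(-14529945/26) = -26/14529945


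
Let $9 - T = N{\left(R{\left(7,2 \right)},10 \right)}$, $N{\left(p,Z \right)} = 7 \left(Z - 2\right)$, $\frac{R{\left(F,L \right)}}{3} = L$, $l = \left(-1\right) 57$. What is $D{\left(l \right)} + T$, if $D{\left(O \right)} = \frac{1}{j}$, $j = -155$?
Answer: $- \frac{7286}{155} \approx -47.006$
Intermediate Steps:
$l = -57$
$D{\left(O \right)} = - \frac{1}{155}$ ($D{\left(O \right)} = \frac{1}{-155} = - \frac{1}{155}$)
$R{\left(F,L \right)} = 3 L$
$N{\left(p,Z \right)} = -14 + 7 Z$ ($N{\left(p,Z \right)} = 7 \left(-2 + Z\right) = -14 + 7 Z$)
$T = -47$ ($T = 9 - \left(-14 + 7 \cdot 10\right) = 9 - \left(-14 + 70\right) = 9 - 56 = -47$)
$D{\left(l \right)} + T = - \frac{1}{155} - 47 = - \frac{7286}{155}$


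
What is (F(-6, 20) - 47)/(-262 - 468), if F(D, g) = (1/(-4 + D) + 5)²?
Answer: 2299/73000 ≈ 0.031493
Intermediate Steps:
F(D, g) = (5 + 1/(-4 + D))²
(F(-6, 20) - 47)/(-262 - 468) = ((-19 + 5*(-6))²/(-4 - 6)² - 47)/(-262 - 468) = ((-19 - 30)²/(-10)² - 47)/(-730) = ((-49)²*(1/100) - 47)*(-1/730) = (2401*(1/100) - 47)*(-1/730) = (2401/100 - 47)*(-1/730) = -2299/100*(-1/730) = 2299/73000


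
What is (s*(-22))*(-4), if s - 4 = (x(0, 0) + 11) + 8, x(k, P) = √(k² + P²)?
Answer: 2024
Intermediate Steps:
x(k, P) = √(P² + k²)
s = 23 (s = 4 + ((√(0² + 0²) + 11) + 8) = 4 + ((√(0 + 0) + 11) + 8) = 4 + ((√0 + 11) + 8) = 4 + ((0 + 11) + 8) = 4 + (11 + 8) = 4 + 19 = 23)
(s*(-22))*(-4) = (23*(-22))*(-4) = -506*(-4) = 2024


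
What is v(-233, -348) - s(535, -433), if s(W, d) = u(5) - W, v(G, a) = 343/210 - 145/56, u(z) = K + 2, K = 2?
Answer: 445237/840 ≈ 530.04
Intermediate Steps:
u(z) = 4 (u(z) = 2 + 2 = 4)
v(G, a) = -803/840 (v(G, a) = 343*(1/210) - 145*1/56 = 49/30 - 145/56 = -803/840)
s(W, d) = 4 - W
v(-233, -348) - s(535, -433) = -803/840 - (4 - 1*535) = -803/840 - (4 - 535) = -803/840 - 1*(-531) = -803/840 + 531 = 445237/840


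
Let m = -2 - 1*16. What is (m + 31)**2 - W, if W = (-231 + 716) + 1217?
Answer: -1533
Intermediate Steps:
m = -18 (m = -2 - 16 = -18)
W = 1702 (W = 485 + 1217 = 1702)
(m + 31)**2 - W = (-18 + 31)**2 - 1*1702 = 13**2 - 1702 = 169 - 1702 = -1533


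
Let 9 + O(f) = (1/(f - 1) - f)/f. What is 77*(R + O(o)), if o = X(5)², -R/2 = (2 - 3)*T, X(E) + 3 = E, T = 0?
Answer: -9163/12 ≈ -763.58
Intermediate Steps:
X(E) = -3 + E
R = 0 (R = -2*(2 - 3)*0 = -(-2)*0 = -2*0 = 0)
o = 4 (o = (-3 + 5)² = 2² = 4)
O(f) = -9 + (1/(-1 + f) - f)/f (O(f) = -9 + (1/(f - 1) - f)/f = -9 + (1/(-1 + f) - f)/f)
77*(R + O(o)) = 77*(0 + (1 - 10*4² + 10*4)/(4*(-1 + 4))) = 77*(0 + (¼)*(1 - 10*16 + 40)/3) = 77*(0 + (¼)*(⅓)*(1 - 160 + 40)) = 77*(0 + (¼)*(⅓)*(-119)) = 77*(0 - 119/12) = 77*(-119/12) = -9163/12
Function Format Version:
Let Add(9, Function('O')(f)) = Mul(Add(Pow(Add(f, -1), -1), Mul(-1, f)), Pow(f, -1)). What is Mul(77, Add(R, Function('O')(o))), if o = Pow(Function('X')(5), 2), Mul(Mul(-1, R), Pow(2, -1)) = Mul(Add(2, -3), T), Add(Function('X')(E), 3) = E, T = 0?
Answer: Rational(-9163, 12) ≈ -763.58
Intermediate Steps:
Function('X')(E) = Add(-3, E)
R = 0 (R = Mul(-2, Mul(Add(2, -3), 0)) = Mul(-2, Mul(-1, 0)) = Mul(-2, 0) = 0)
o = 4 (o = Pow(Add(-3, 5), 2) = Pow(2, 2) = 4)
Function('O')(f) = Add(-9, Mul(Pow(f, -1), Add(Pow(Add(-1, f), -1), Mul(-1, f)))) (Function('O')(f) = Add(-9, Mul(Add(Pow(Add(f, -1), -1), Mul(-1, f)), Pow(f, -1))) = Add(-9, Mul(Add(Pow(Add(-1, f), -1), Mul(-1, f)), Pow(f, -1))) = Add(-9, Mul(Pow(f, -1), Add(Pow(Add(-1, f), -1), Mul(-1, f)))))
Mul(77, Add(R, Function('O')(o))) = Mul(77, Add(0, Mul(Pow(4, -1), Pow(Add(-1, 4), -1), Add(1, Mul(-10, Pow(4, 2)), Mul(10, 4))))) = Mul(77, Add(0, Mul(Rational(1, 4), Pow(3, -1), Add(1, Mul(-10, 16), 40)))) = Mul(77, Add(0, Mul(Rational(1, 4), Rational(1, 3), Add(1, -160, 40)))) = Mul(77, Add(0, Mul(Rational(1, 4), Rational(1, 3), -119))) = Mul(77, Add(0, Rational(-119, 12))) = Mul(77, Rational(-119, 12)) = Rational(-9163, 12)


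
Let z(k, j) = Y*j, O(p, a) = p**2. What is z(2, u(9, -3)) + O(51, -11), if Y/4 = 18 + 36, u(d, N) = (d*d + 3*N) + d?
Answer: 20097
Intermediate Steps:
u(d, N) = d + d**2 + 3*N (u(d, N) = (d**2 + 3*N) + d = d + d**2 + 3*N)
Y = 216 (Y = 4*(18 + 36) = 4*54 = 216)
z(k, j) = 216*j
z(2, u(9, -3)) + O(51, -11) = 216*(9 + 9**2 + 3*(-3)) + 51**2 = 216*(9 + 81 - 9) + 2601 = 216*81 + 2601 = 17496 + 2601 = 20097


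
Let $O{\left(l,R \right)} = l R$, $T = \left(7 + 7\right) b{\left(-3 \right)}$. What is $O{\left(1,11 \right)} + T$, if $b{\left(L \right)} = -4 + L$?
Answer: $-87$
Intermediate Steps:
$T = -98$ ($T = \left(7 + 7\right) \left(-4 - 3\right) = 14 \left(-7\right) = -98$)
$O{\left(l,R \right)} = R l$
$O{\left(1,11 \right)} + T = 11 \cdot 1 - 98 = 11 - 98 = -87$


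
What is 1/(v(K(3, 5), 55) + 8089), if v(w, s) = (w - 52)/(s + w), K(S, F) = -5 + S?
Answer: 53/428663 ≈ 0.00012364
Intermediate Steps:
v(w, s) = (-52 + w)/(s + w)
1/(v(K(3, 5), 55) + 8089) = 1/((-52 + (-5 + 3))/(55 + (-5 + 3)) + 8089) = 1/((-52 - 2)/(55 - 2) + 8089) = 1/(-54/53 + 8089) = 1/(428663/53) = 53/428663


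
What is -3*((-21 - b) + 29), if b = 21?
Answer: 39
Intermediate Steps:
-3*((-21 - b) + 29) = -3*((-21 - 1*21) + 29) = -3*((-21 - 21) + 29) = -3*(-42 + 29) = -3*(-13) = 39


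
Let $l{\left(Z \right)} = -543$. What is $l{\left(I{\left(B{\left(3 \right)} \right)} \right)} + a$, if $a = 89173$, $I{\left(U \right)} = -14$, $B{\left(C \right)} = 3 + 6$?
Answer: $88630$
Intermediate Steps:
$B{\left(C \right)} = 9$
$l{\left(I{\left(B{\left(3 \right)} \right)} \right)} + a = -543 + 89173 = 88630$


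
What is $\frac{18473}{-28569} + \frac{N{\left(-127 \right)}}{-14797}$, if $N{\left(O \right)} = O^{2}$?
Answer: $- \frac{734134382}{422735493} \approx -1.7366$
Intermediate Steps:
$\frac{18473}{-28569} + \frac{N{\left(-127 \right)}}{-14797} = \frac{18473}{-28569} + \frac{\left(-127\right)^{2}}{-14797} = 18473 \left(- \frac{1}{28569}\right) + 16129 \left(- \frac{1}{14797}\right) = - \frac{18473}{28569} - \frac{16129}{14797} = - \frac{734134382}{422735493}$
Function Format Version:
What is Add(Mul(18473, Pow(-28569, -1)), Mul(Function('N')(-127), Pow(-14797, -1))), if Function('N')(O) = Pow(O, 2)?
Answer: Rational(-734134382, 422735493) ≈ -1.7366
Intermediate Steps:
Add(Mul(18473, Pow(-28569, -1)), Mul(Function('N')(-127), Pow(-14797, -1))) = Add(Mul(18473, Pow(-28569, -1)), Mul(Pow(-127, 2), Pow(-14797, -1))) = Add(Mul(18473, Rational(-1, 28569)), Mul(16129, Rational(-1, 14797))) = Add(Rational(-18473, 28569), Rational(-16129, 14797)) = Rational(-734134382, 422735493)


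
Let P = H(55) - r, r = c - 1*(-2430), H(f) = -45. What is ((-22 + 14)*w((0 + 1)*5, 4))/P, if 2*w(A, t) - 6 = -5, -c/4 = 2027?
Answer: -4/5633 ≈ -0.00071010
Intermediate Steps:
c = -8108 (c = -4*2027 = -8108)
r = -5678 (r = -8108 - 1*(-2430) = -8108 + 2430 = -5678)
w(A, t) = ½ (w(A, t) = 3 + (½)*(-5) = 3 - 5/2 = ½)
P = 5633 (P = -45 - 1*(-5678) = -45 + 5678 = 5633)
((-22 + 14)*w((0 + 1)*5, 4))/P = ((-22 + 14)*(½))/5633 = -8*½*(1/5633) = -4*1/5633 = -4/5633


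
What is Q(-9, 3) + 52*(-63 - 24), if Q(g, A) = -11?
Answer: -4535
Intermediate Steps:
Q(-9, 3) + 52*(-63 - 24) = -11 + 52*(-63 - 24) = -11 + 52*(-87) = -11 - 4524 = -4535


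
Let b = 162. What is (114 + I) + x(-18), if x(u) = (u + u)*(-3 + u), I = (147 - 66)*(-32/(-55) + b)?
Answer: 772152/55 ≈ 14039.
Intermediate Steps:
I = 724302/55 (I = (147 - 66)*(-32/(-55) + 162) = 81*(-32*(-1/55) + 162) = 81*(32/55 + 162) = 81*(8942/55) = 724302/55 ≈ 13169.)
x(u) = 2*u*(-3 + u) (x(u) = (2*u)*(-3 + u) = 2*u*(-3 + u))
(114 + I) + x(-18) = (114 + 724302/55) + 2*(-18)*(-3 - 18) = 730572/55 + 2*(-18)*(-21) = 730572/55 + 756 = 772152/55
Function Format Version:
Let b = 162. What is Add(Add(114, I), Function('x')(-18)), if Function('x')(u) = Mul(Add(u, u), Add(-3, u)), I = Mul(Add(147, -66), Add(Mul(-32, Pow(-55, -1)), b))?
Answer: Rational(772152, 55) ≈ 14039.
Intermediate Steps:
I = Rational(724302, 55) (I = Mul(Add(147, -66), Add(Mul(-32, Pow(-55, -1)), 162)) = Mul(81, Add(Mul(-32, Rational(-1, 55)), 162)) = Mul(81, Add(Rational(32, 55), 162)) = Mul(81, Rational(8942, 55)) = Rational(724302, 55) ≈ 13169.)
Function('x')(u) = Mul(2, u, Add(-3, u)) (Function('x')(u) = Mul(Mul(2, u), Add(-3, u)) = Mul(2, u, Add(-3, u)))
Add(Add(114, I), Function('x')(-18)) = Add(Add(114, Rational(724302, 55)), Mul(2, -18, Add(-3, -18))) = Add(Rational(730572, 55), Mul(2, -18, -21)) = Add(Rational(730572, 55), 756) = Rational(772152, 55)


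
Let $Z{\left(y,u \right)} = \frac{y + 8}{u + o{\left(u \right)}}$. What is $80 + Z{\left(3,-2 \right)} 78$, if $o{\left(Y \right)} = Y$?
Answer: $- \frac{269}{2} \approx -134.5$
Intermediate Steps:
$Z{\left(y,u \right)} = \frac{8 + y}{2 u}$ ($Z{\left(y,u \right)} = \frac{y + 8}{u + u} = \frac{8 + y}{2 u}$)
$80 + Z{\left(3,-2 \right)} 78 = 80 + \frac{8 + 3}{2 \left(-2\right)} 78 = 80 + \frac{1}{2} \left(- \frac{1}{2}\right) 11 \cdot 78 = 80 - \frac{429}{2} = - \frac{269}{2}$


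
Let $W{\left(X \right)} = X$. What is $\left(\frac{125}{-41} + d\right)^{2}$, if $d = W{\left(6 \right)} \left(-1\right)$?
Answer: $\frac{137641}{1681} \approx 81.88$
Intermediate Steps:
$d = -6$ ($d = 6 \left(-1\right) = -6$)
$\left(\frac{125}{-41} + d\right)^{2} = \left(\frac{125}{-41} - 6\right)^{2} = \left(125 \left(- \frac{1}{41}\right) - 6\right)^{2} = \left(- \frac{125}{41} - 6\right)^{2} = \left(- \frac{371}{41}\right)^{2} = \frac{137641}{1681}$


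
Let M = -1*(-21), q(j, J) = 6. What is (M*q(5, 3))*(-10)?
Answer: -1260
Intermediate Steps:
M = 21
(M*q(5, 3))*(-10) = (21*6)*(-10) = 126*(-10) = -1260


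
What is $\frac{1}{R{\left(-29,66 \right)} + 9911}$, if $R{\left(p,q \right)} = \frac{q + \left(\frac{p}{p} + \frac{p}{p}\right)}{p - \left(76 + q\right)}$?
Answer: $\frac{171}{1694713} \approx 0.0001009$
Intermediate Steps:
$R{\left(p,q \right)} = \frac{2 + q}{-76 + p - q}$ ($R{\left(p,q \right)} = \frac{q + \left(1 + 1\right)}{-76 + p - q} = \frac{q + 2}{-76 + p - q} = \frac{2 + q}{-76 + p - q}$)
$\frac{1}{R{\left(-29,66 \right)} + 9911} = \frac{1}{\frac{2 + 66}{-76 - 29 - 66} + 9911} = \frac{1}{\frac{1}{-76 - 29 - 66} \cdot 68 + 9911} = \frac{1}{\frac{1}{-171} \cdot 68 + 9911} = \frac{1}{\left(- \frac{1}{171}\right) 68 + 9911} = \frac{1}{- \frac{68}{171} + 9911} = \frac{1}{\frac{1694713}{171}} = \frac{171}{1694713}$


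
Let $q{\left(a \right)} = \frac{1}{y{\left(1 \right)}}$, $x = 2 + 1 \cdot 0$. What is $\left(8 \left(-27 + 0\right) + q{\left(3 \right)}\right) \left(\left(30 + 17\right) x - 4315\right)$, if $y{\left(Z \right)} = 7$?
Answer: $911133$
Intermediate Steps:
$x = 2$ ($x = 2 + 0 = 2$)
$q{\left(a \right)} = \frac{1}{7}$
$\left(8 \left(-27 + 0\right) + q{\left(3 \right)}\right) \left(\left(30 + 17\right) x - 4315\right) = \left(8 \left(-27 + 0\right) + \frac{1}{7}\right) \left(\left(30 + 17\right) 2 - 4315\right) = \left(8 \left(-27\right) + \frac{1}{7}\right) \left(47 \cdot 2 - 4315\right) = \left(-216 + \frac{1}{7}\right) \left(94 - 4315\right) = \left(- \frac{1511}{7}\right) \left(-4221\right) = 911133$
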